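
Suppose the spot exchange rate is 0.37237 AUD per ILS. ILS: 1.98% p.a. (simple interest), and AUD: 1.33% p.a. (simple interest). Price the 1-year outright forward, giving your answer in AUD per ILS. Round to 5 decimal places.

0.37000

T = 1 year.
AUD accumulates by 1 + 0.0133×1 = 1.013300.
ILS growth factor: 1 + 0.0198×1 = 1.019800.
So F = 0.37237 × 1.013300 / 1.019800 = 0.3699966 (AUD/ILS).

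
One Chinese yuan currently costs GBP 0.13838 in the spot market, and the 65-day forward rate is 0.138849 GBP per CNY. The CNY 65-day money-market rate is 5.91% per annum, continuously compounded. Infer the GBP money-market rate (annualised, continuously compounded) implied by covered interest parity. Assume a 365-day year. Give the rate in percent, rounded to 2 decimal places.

T = 65/365 years.
F/S = 0.138849/0.13838 = 1.0033892 = (growth of GBP) / (growth of CNY).
CNY growth factor: e^(0.0591×65/365) = 1.0105802.
So the GBP growth factor = 1.0140053.
Take logs: ln 1.0140053 / (65/365) = 0.078100, so 7.81%.

7.81%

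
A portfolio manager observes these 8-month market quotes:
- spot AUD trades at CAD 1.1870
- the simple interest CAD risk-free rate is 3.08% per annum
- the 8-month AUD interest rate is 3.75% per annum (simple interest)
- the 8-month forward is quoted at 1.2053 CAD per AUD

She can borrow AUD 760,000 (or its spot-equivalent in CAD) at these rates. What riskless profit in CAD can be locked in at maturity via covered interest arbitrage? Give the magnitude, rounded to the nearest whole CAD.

CAD 18,285

T = 8/12 years.
Keep in AUD, deliver into the forward: 760,000·1.025000·1.2053 = CAD 938,928.70.
Swap to CAD now, deposit: 760,000·1.1870·1.02053333 = CAD 920,643.53.
The quoted forward overvalues AUD, so borrow CAD, buy AUD at spot, deposit the AUD at 3.75%, and sell the proceeds forward at 1.2053.
Profit = 938,928.70 − 920,643.53 = CAD 18,285.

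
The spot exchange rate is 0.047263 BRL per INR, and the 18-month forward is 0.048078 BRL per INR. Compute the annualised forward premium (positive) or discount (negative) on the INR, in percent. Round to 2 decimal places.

T = 18/12 years.
(F − S)/S = (0.048078 − 0.047263)/0.047263 = 0.0172439.
Annualise by dividing by T: 0.0172439 / (18/12) = 0.011496 → 1.15%.

+1.15%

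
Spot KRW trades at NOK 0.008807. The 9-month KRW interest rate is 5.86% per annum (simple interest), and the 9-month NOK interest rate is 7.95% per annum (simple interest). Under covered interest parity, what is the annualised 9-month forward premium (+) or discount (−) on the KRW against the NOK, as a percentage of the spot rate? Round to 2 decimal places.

T = 9/12 years.
No-arbitrage forward: 0.008807 × 1.059625 / 1.043950 = 0.008939238 NOK/KRW.
(F − S)/S ÷ T = (0.008939238 − 0.008807)/0.008807/(9/12) = 0.020020 → 2.00%.

+2.00%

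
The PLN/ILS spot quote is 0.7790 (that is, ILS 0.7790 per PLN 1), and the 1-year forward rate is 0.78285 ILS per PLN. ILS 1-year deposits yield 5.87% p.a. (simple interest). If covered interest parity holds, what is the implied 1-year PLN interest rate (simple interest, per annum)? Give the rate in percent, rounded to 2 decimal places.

5.35%

T = 1 year.
F/S = 0.78285/0.779 = 1.0049422 = (growth of ILS) / (growth of PLN).
ILS growth factor: 1 + 0.0587×1 = 1.058700.
Hence g_PLN = 1.0534934.
(1.0534934 − 1)/T = 0.053493, i.e. 5.35%.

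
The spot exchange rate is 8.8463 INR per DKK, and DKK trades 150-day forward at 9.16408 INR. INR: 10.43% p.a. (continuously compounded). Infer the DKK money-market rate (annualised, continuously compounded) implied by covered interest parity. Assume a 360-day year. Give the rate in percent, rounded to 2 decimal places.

T = 150/360 years.
CIP gives F = S · g_INR/g_DKK, so g_INR/g_DKK = 9.16408/8.8463 = 1.0359224.
The INR side grows by e^(0.1043×150/360) = 1.0444165.
So the DKK growth factor = 1.0081996.
r = ln(1.0081996)/(150/360) = 0.019599 → 1.96%.

1.96%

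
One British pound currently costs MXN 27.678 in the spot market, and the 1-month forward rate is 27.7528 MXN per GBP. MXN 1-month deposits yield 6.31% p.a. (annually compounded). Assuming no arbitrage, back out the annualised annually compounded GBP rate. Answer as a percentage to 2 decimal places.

2.92%

T = 1/12 years.
CIP gives F = S · g_MXN/g_GBP, so g_MXN/g_GBP = 27.7528/27.678 = 1.0027025.
MXN growth factor: (1 + 0.0631)^(1/12) = 1.0051121.
So the GBP growth factor = 1.0024031.
Annualise: 1.0024031^(12/1) − 1 = 0.029221 = 2.92%.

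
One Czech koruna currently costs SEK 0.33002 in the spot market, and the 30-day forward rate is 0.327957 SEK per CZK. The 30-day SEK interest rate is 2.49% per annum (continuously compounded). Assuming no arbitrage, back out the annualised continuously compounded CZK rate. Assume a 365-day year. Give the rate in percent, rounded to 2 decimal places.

T = 30/365 years.
By CIP, F/S equals the SEK-to-CZK growth ratio: 0.327957/0.33002 = 0.9937489.
The SEK side grows by e^(0.0249×30/365) = 1.0020487.
Hence g_CZK = 1.008352.
r = ln(1.008352)/(30/365) = 0.101194 → 10.12%.

10.12%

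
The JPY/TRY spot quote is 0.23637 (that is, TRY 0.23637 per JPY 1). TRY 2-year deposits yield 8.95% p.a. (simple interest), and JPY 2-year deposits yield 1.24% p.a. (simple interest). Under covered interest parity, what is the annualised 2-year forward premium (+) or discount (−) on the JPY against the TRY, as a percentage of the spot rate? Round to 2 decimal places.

+7.52%

T = 2 years.
F = S · g_TRY/g_JPY = 0.23637 × 1.179000/1.024800 = 0.27193621.
Annualised premium = (F − S)/S × (1/T) = (0.27193621 − 0.23637)/0.23637 ÷ 2 = 7.52%.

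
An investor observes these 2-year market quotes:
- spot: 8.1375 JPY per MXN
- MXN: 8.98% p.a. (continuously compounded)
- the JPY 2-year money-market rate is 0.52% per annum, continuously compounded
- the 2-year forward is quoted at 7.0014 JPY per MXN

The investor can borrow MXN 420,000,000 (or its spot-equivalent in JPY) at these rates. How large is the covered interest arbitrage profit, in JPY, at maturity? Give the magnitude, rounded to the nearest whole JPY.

T = 2 years.
Route A — deposit MXN, sell forward: 420,000,000 × 1.196738571941 × 7.0014 = JPY 3,519,115,083.79.
Route B — convert at spot, deposit JPY: 420,000,000 × 8.1375 × 1.010454267966 = JPY 3,453,480,074.34.
The quoted forward overvalues MXN, so borrow JPY, buy MXN at spot, deposit the MXN at 8.98%, and sell the proceeds forward at 7.0014.
Profit = 3,519,115,083.79 − 3,453,480,074.34 = JPY 65,635,009.

JPY 65,635,009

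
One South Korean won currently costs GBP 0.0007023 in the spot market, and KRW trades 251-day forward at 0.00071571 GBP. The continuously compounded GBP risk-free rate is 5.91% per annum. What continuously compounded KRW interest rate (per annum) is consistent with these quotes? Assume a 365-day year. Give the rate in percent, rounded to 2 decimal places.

T = 251/365 years.
By CIP, F/S equals the GBP-to-KRW growth ratio: 0.00071571/0.0007023 = 1.0190944.
GBP growth factor: e^(0.0591×251/365) = 1.0414785.
Hence g_KRW = 1.0219647.
Take logs: ln 1.0219647 / (251/365) = 0.031595, so 3.16%.

3.16%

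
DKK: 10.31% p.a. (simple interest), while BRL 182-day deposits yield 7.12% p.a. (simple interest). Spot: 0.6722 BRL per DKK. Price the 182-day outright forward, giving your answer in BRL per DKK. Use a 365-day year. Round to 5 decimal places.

0.66203

T = 182/365 years.
BRL accumulates by 1 + 0.0712×182/365 = 1.0355025.
Growth of 1 DKK over T: 1 + 0.1031×182/365 = 1.0514088.
Forward (BRL per DKK) = 0.6722 × 1.0355025 / 1.0514088 = 0.6620306.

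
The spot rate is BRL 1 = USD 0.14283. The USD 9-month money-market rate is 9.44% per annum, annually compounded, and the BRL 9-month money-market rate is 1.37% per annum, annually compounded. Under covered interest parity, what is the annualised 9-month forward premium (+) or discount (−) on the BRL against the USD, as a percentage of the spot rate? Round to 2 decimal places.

T = 9/12 years.
F = S · g_USD/g_BRL = 0.14283 × 1.0699958/1.0102575 = 0.15127579.
(F − S)/S ÷ T = (0.15127579 − 0.14283)/0.14283/(9/12) = 0.078842 → 7.88%.

+7.88%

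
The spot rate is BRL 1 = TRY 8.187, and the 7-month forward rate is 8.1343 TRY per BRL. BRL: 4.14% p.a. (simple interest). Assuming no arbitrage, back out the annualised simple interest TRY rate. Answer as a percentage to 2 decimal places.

T = 7/12 years.
CIP gives F = S · g_TRY/g_BRL, so g_TRY/g_BRL = 8.1343/8.187 = 0.9935630.
BRL growth factor: 1 + 0.0414×7/12 = 1.024150.
That pins the TRY growth at 1.0175575.
(1.0175575 − 1)/T = 0.030099, i.e. 3.01%.

3.01%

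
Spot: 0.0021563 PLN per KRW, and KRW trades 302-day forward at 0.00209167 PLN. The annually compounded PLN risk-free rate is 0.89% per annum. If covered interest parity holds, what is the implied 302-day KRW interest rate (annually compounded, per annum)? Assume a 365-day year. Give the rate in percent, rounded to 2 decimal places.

T = 302/365 years.
By CIP, F/S equals the PLN-to-KRW growth ratio: 0.00209167/0.0021563 = 0.9700274.
PLN growth factor: (1 + 0.0089)^(302/365) = 1.0073582.
That pins the KRW growth at 1.0384843.
Annualise: 1.0384843^(365/302) − 1 = 0.046697 = 4.67%.

4.67%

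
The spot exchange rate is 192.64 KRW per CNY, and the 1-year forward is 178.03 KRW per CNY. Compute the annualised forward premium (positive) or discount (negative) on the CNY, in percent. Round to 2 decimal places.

T = 1 year.
Period premium: (178.03 − 192.64)/192.64 = -0.0758409.
×(1/T) gives -7.58% p.a.

-7.58%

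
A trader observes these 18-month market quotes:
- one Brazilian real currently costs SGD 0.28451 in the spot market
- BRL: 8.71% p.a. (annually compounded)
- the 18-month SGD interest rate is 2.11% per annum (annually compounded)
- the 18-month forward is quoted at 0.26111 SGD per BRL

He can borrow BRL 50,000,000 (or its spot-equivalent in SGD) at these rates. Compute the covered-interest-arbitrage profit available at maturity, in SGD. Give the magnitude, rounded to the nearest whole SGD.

T = 18/12 years.
Keep in BRL, deliver into the forward: 50,000,000·1.1334548982·0.26111 = SGD 14,797,820.42.
Swap to SGD now, deposit: 50,000,000·0.28451·1.0318163712 = SGD 14,678,103.79.
The quoted forward overvalues BRL, so borrow SGD, buy BRL at spot, deposit the BRL at 8.71%, and sell the proceeds forward at 0.26111.
Profit = 14,797,820.42 − 14,678,103.79 = SGD 119,717.

SGD 119,717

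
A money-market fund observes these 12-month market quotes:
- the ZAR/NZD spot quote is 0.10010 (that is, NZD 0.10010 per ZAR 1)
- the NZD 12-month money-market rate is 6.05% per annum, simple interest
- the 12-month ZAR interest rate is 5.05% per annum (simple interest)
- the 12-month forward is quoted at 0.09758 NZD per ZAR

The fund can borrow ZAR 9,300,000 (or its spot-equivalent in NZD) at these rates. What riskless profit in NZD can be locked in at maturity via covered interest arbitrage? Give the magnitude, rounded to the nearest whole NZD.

NZD 33,929

T = 1 year.
Invest the ZAR and cover forward: 9,300,000 × 1.050500 × 0.09758 = NZD 953,322.45.
Convert at spot and invest in NZD: 9,300,000 × 0.10010 × 1.060500 = NZD 987,251.27.
The quoted forward undervalues ZAR, so borrow ZAR, convert to NZD at spot, deposit the NZD at 6.05%, and buy ZAR forward at 0.09758 to cover the loan.
Arbitrage profit = |953,322.45 − 987,251.27| = NZD 33,929.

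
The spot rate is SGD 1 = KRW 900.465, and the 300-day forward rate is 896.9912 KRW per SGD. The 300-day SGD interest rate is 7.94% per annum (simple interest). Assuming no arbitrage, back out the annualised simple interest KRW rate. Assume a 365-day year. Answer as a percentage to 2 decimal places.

T = 300/365 years.
CIP gives F = S · g_KRW/g_SGD, so g_KRW/g_SGD = 896.9912/900.465 = 0.9961422.
SGD growth factor: 1 + 0.0794×300/365 = 1.0652603.
So the KRW growth factor = 1.0611507.
(1.0611507 − 1)/T = 0.074400, i.e. 7.44%.

7.44%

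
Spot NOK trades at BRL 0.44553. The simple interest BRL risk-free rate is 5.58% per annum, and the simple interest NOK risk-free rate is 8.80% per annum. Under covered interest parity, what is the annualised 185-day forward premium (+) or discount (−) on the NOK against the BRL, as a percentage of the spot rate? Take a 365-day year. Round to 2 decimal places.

T = 185/365 years.
No-arbitrage forward: 0.44553 × 1.0282822 / 1.0446027 = 0.43856920 BRL/NOK.
(F − S)/S ÷ T = (0.43856920 − 0.44553)/0.44553/(185/365) = -0.030825 → -3.08%.

-3.08%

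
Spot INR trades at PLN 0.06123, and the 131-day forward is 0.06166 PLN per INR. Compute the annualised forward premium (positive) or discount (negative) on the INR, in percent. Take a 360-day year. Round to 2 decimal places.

+1.93%

T = 131/360 years.
(F − S)/S = (0.06166 − 0.06123)/0.06123 = 0.0070227.
Per annum: 0.0070227 / (131/360) = 0.019299 = 1.93%.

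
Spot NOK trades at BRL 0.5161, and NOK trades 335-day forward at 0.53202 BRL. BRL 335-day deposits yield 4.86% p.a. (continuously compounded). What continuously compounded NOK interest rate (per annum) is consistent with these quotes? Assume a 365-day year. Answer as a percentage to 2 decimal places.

T = 335/365 years.
F/S = 0.53202/0.5161 = 1.0308467 = (growth of BRL) / (growth of NOK).
The BRL side grows by e^(0.0486×335/365) = 1.0456153.
Hence g_NOK = 1.0143267.
r = ln(1.0143267)/(335/365) = 0.015499 → 1.55%.

1.55%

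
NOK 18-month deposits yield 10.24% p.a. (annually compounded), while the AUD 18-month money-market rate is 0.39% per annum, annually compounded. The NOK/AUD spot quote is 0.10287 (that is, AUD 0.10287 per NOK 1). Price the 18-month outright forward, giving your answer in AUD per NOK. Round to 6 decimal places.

T = 18/12 years.
AUD growth factor: (1 + 0.0039)^(18/12) = 1.0058557.
NOK growth factor: (1 + 0.1024)^(18/12) = 1.1574675.
Forward (AUD per NOK) = 0.10287 × 1.0058557 / 1.1574675 = 0.08939549.

0.089395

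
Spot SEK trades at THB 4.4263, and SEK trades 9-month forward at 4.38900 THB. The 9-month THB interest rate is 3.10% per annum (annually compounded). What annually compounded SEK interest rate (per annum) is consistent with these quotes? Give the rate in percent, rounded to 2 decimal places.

4.27%

T = 9/12 years.
CIP gives F = S · g_THB/g_SEK, so g_THB/g_SEK = 4.389/4.4263 = 0.9915731.
THB growth factor: (1 + 0.0310)^(9/12) = 1.0231611.
That pins the SEK growth at 1.0318565.
r = 1.0318565^(12/9) − 1 = 0.042699 → 4.27%.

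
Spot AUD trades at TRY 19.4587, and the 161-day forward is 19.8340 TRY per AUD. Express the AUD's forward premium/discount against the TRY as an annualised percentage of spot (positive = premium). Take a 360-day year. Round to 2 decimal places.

+4.31%

T = 161/360 years.
Period premium: (19.8340 − 19.4587)/19.4587 = 0.0192870.
Per annum: 0.0192870 / (161/360) = 0.043126 = 4.31%.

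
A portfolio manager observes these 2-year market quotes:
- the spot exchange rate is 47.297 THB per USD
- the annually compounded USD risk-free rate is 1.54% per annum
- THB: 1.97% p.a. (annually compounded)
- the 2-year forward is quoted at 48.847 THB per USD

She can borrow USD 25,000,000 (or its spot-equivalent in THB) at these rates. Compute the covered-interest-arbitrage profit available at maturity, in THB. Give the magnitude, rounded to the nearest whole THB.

T = 2 years.
Route A — deposit USD, sell forward: 25,000,000 × 1.03103716 × 48.847 = THB 1,259,076,803.86.
Route B — convert at spot, deposit THB: 25,000,000 × 47.297 × 1.03978809 = THB 1,229,471,432.32.
The quoted forward overvalues USD, so borrow THB, buy USD at spot, deposit the USD at 1.54%, and sell the proceeds forward at 48.847.
The gap between the two covered legs is THB 29,605,372.

THB 29,605,372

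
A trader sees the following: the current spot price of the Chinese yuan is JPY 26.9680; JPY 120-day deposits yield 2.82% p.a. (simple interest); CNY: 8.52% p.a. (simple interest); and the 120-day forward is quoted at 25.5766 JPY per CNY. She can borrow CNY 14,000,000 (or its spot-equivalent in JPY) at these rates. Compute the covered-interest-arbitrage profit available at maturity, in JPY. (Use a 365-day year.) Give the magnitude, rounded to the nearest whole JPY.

JPY 12,950,021

T = 120/365 years.
Keep in CNY, deliver into the forward: 14,000,000·1.0280109589·25.5766 = JPY 368,102,351.28.
Swap to JPY now, deposit: 14,000,000·26.9680·1.00927123288 = JPY 381,052,372.52.
The quoted forward undervalues CNY, so borrow CNY, convert to JPY at spot, deposit the JPY at 2.82%, and buy CNY forward at 25.5766 to cover the loan.
The gap between the two covered legs is JPY 12,950,021.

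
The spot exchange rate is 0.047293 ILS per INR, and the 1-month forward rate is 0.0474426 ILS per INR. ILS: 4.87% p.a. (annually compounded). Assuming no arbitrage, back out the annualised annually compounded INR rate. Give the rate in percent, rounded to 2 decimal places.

0.97%

T = 1/12 years.
By CIP, F/S equals the ILS-to-INR growth ratio: 0.0474426/0.047293 = 1.0031633.
ILS growth factor: (1 + 0.0487)^(1/12) = 1.0039705.
Hence g_INR = 1.0008047.
Annualise: 1.0008047^(12/1) − 1 = 0.009699 = 0.97%.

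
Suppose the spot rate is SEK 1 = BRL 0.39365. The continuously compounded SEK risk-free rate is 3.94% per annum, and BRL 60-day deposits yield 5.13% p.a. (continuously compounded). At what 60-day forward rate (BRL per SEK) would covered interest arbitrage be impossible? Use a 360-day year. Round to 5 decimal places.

T = 60/360 years.
BRL accumulates by e^(0.0513×60/360) = 1.0085867.
SEK accumulates by e^(0.0394×60/360) = 1.0065883.
So F = 0.39365 × 1.0085867 / 1.0065883 = 0.3944315 (BRL/SEK).

0.39443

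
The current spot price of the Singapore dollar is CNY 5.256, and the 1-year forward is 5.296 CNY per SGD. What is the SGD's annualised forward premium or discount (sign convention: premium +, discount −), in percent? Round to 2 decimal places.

+0.76%

T = 1 year.
SGD trades forward at +0.76104% vs spot over the period.
Annualise by dividing by T: 0.0076104 / 1 = 0.007610 → 0.76%.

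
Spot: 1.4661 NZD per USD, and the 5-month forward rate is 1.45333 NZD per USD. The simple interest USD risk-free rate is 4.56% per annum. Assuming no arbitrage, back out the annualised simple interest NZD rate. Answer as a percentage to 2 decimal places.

2.43%

T = 5/12 years.
CIP gives F = S · g_NZD/g_USD, so g_NZD/g_USD = 1.45333/1.4661 = 0.9912898.
USD growth factor: 1 + 0.0456×5/12 = 1.019000.
So the NZD growth factor = 1.0101243.
r = (1.0101243 − 1)/(5/12) = 0.024298 → 2.43%.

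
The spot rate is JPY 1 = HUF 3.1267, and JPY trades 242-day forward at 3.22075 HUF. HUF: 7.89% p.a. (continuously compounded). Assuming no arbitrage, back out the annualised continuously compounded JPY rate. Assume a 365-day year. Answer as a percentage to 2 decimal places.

T = 242/365 years.
CIP gives F = S · g_HUF/g_JPY, so g_HUF/g_JPY = 3.22075/3.1267 = 1.0300796.
The HUF side grows by e^(0.0789×242/365) = 1.0537042.
That pins the JPY growth at 1.0229347.
Take logs: ln 1.0229347 / (242/365) = 0.034201, so 3.42%.

3.42%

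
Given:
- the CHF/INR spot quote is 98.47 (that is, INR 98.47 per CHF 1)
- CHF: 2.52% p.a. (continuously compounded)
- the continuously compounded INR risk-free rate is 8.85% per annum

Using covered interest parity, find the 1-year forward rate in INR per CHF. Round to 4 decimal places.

104.9047

T = 1 year.
INR growth factor: e^(0.0885×1) = 1.092534253.
Growth of 1 CHF over T: e^(0.0252×1) = 1.025520204.
Forward (INR per CHF) = 98.47 × 1.092534253 / 1.025520204 = 104.904660.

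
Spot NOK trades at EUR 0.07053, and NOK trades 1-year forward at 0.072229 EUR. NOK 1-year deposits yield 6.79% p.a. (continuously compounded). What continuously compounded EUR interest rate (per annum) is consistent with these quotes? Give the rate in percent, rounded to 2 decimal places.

9.17%

T = 1 year.
F/S = 0.072229/0.07053 = 1.0240890 = (growth of EUR) / (growth of NOK).
The NOK side grows by e^(0.0679×1) = 1.0702583.
So the EUR growth factor = 1.0960398.
Take logs: ln 1.0960398 / 1 = 0.091704, so 9.17%.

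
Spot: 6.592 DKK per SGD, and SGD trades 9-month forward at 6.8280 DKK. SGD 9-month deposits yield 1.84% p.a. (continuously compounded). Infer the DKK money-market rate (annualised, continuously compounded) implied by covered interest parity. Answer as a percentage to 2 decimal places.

6.53%

T = 9/12 years.
F/S = 6.828/6.592 = 1.0358010 = (growth of DKK) / (growth of SGD).
The SGD side grows by e^(0.0184×9/12) = 1.0138957.
That pins the DKK growth at 1.0501942.
Take logs: ln 1.0501942 / (9/12) = 0.065300, so 6.53%.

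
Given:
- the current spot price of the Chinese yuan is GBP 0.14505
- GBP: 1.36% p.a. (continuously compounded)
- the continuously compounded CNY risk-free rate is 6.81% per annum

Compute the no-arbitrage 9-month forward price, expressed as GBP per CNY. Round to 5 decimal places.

0.13924

T = 9/12 years.
GBP accumulates by e^(0.0136×9/12) = 1.0102522.
CNY accumulates by e^(0.0681×9/12) = 1.0524018.
So F = 0.14505 × 1.0102522 / 1.0524018 = 0.1392406 (GBP/CNY).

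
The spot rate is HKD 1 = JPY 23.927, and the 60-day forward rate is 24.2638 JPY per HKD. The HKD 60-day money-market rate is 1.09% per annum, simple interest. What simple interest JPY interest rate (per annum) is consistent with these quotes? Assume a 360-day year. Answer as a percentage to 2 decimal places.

T = 60/360 years.
CIP gives F = S · g_JPY/g_HKD, so g_JPY/g_HKD = 24.2638/23.927 = 1.0140761.
HKD growth factor: 1 + 0.0109×60/360 = 1.0018167.
So the JPY growth factor = 1.0159184.
r = (1.0159184 − 1)/(60/360) = 0.095510 → 9.55%.

9.55%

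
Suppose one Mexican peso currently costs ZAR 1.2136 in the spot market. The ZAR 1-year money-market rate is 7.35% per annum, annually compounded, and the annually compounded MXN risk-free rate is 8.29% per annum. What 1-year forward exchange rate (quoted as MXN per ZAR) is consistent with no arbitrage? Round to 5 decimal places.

T = 1 year.
ZAR growth factor: (1 + 0.0735)^1 = 1.073500.
MXN growth factor: (1 + 0.0829)^1 = 1.082900.
Forward (ZAR per MXN) = 1.2136 × 1.073500 / 1.082900 = 1.203065.
Quoted the other way: 1/1.203065 = 0.83121 MXN per ZAR.

0.83121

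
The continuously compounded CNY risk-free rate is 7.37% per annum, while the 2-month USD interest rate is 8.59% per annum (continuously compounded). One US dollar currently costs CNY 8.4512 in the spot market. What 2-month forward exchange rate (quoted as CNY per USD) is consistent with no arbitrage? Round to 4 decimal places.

8.4340

T = 2/12 years.
CNY accumulates by e^(0.0737×2/12) = 1.0123591.
Growth of 1 USD over T: e^(0.0859×2/12) = 1.0144196.
So F = 8.4512 × 1.0123591 / 1.0144196 = 8.434034 (CNY/USD).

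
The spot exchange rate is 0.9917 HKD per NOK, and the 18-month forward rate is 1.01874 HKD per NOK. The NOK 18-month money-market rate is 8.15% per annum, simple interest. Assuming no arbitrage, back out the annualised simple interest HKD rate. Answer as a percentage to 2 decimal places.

10.19%

T = 18/12 years.
CIP gives F = S · g_HKD/g_NOK, so g_HKD/g_NOK = 1.01874/0.9917 = 1.0272663.
The NOK side grows by 1 + 0.0815×18/12 = 1.122250.
That pins the HKD growth at 1.1528496.
r = (1.1528496 − 1)/(18/12) = 0.101900 → 10.19%.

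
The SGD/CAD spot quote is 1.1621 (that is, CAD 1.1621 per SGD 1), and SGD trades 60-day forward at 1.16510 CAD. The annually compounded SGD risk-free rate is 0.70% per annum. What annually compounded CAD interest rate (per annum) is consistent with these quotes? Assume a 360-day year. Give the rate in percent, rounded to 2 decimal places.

2.27%

T = 60/360 years.
By CIP, F/S equals the CAD-to-SGD growth ratio: 1.1651/1.1621 = 1.0025815.
The SGD side grows by (1 + 0.0070)^(60/360) = 1.0011633.
That pins the CAD growth at 1.0037478.
Annualise: 1.0037478^(360/60) − 1 = 0.022699 = 2.27%.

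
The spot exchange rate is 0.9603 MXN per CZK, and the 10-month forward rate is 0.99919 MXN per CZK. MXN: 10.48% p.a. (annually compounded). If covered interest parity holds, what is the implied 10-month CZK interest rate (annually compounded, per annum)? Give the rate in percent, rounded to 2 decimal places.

5.34%

T = 10/12 years.
CIP gives F = S · g_MXN/g_CZK, so g_MXN/g_CZK = 0.99919/0.9603 = 1.0404978.
MXN growth factor: (1 + 0.1048)^(10/12) = 1.0866001.
So the CZK growth factor = 1.0443079.
Annualise: 1.0443079^(12/10) − 1 = 0.053402 = 5.34%.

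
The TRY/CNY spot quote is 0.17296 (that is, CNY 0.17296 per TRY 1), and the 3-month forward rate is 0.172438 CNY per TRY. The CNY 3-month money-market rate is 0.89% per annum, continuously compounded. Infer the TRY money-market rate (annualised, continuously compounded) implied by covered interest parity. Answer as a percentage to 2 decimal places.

T = 3/12 years.
F/S = 0.172438/0.17296 = 0.9969820 = (growth of CNY) / (growth of TRY).
CNY growth factor: e^(0.0089×3/12) = 1.0022275.
Hence g_TRY = 1.0052614.
r = ln(1.0052614)/(3/12) = 0.020990 → 2.10%.

2.10%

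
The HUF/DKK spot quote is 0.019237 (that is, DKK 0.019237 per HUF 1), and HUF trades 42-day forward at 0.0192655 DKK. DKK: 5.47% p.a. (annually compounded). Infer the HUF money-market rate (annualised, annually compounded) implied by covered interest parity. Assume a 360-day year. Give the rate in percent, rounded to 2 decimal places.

4.14%

T = 42/360 years.
F/S = 0.0192655/0.019237 = 1.0014815 = (growth of DKK) / (growth of HUF).
The DKK side grows by (1 + 0.0547)^(42/360) = 1.0062326.
Hence g_HUF = 1.0047441.
Annualise: 1.0047441^(360/42) − 1 = 0.041402 = 4.14%.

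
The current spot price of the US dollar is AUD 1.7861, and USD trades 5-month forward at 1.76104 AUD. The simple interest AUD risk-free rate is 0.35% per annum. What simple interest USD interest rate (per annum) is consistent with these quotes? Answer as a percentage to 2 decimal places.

T = 5/12 years.
F/S = 1.76104/1.7861 = 0.9859694 = (growth of AUD) / (growth of USD).
The AUD side grows by 1 + 0.0035×5/12 = 1.0014583.
That pins the USD growth at 1.0157093.
r = (1.0157093 − 1)/(5/12) = 0.037702 → 3.77%.

3.77%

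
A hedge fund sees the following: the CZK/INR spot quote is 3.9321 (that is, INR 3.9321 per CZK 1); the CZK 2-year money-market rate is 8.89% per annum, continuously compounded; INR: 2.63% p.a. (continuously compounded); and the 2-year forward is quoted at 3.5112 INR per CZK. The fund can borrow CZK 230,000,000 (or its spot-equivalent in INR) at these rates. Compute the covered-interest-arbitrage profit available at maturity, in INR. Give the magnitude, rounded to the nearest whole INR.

INR 11,492,412

T = 2 years.
Route A — deposit CZK, sell forward: 230,000,000 × 1.19458638007 × 3.5112 = INR 964,719,290.47.
Route B — convert at spot, deposit INR: 230,000,000 × 3.9321 × 1.0540079576 = INR 953,226,878.72.
The quoted forward overvalues CZK, so borrow INR, buy CZK at spot, deposit the CZK at 8.89%, and sell the proceeds forward at 3.5112.
Arbitrage profit = |964,719,290.47 − 953,226,878.72| = INR 11,492,412.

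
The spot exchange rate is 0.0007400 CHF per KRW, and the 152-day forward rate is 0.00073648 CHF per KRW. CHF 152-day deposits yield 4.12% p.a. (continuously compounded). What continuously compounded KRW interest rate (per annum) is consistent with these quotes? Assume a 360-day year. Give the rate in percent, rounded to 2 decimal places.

5.25%

T = 152/360 years.
F/S = 0.00073648/0.00074 = 0.9952432 = (growth of CHF) / (growth of KRW).
The CHF side grows by e^(0.0412×152/360) = 1.0175477.
That pins the KRW growth at 1.0224111.
Take logs: ln 1.0224111 / (152/360) = 0.052493, so 5.25%.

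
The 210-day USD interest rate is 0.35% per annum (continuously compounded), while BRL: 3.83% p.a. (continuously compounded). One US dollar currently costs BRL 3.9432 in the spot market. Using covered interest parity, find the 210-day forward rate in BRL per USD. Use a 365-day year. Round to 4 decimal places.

4.0229

T = 210/365 years.
BRL growth factor: e^(0.0383×210/365) = 1.0222802.
USD accumulates by e^(0.0035×210/365) = 1.0020157.
Forward (BRL per USD) = 3.9432 × 1.0222802 / 1.0020157 = 4.022946.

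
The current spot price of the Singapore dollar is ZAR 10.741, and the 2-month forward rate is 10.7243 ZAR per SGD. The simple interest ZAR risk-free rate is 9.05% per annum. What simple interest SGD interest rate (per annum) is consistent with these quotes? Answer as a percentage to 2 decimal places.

T = 2/12 years.
F/S = 10.7243/10.741 = 0.9984452 = (growth of ZAR) / (growth of SGD).
The ZAR side grows by 1 + 0.0905×2/12 = 1.0150833.
So the SGD growth factor = 1.016664.
r = (1.016664 − 1)/(2/12) = 0.099984 → 10.00%.

10.00%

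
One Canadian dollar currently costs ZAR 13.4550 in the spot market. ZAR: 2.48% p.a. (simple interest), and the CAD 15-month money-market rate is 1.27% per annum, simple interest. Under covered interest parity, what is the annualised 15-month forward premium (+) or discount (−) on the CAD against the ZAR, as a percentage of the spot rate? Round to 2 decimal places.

T = 15/12 years.
No-arbitrage forward: 13.455 × 1.031000 / 1.015875 = 13.6553267 ZAR/CAD.
(F − S)/S ÷ T = (13.6553267 − 13.455)/13.455/(15/12) = 0.011911 → 1.19%.

+1.19%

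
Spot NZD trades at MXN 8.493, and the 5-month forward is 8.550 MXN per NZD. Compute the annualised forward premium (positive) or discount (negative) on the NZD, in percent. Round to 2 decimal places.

+1.61%

T = 5/12 years.
(F − S)/S = (8.550 − 8.493)/8.493 = 0.0067114.
×(1/T) gives 1.61% p.a.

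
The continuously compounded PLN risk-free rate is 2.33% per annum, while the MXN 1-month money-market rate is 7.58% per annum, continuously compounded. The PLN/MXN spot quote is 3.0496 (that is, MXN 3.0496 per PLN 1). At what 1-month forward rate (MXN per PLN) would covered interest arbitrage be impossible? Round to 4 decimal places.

T = 1/12 years.
MXN growth factor: e^(0.0758×1/12) = 1.0063367.
PLN accumulates by e^(0.0233×1/12) = 1.0019436.
CIP: F = S · (grow MXN)/(grow PLN) = 3.0496 × 1.0063367/1.0019436 = 3.062971 MXN per PLN.

3.0630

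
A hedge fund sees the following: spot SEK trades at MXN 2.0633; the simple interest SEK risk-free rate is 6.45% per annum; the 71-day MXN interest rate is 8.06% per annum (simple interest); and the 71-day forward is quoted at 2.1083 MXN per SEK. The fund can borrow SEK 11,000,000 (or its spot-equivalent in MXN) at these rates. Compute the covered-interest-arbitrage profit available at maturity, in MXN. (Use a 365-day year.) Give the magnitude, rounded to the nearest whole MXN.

MXN 430,131

T = 71/365 years.
Route A — deposit SEK, sell forward: 11,000,000 × 1.0125465753 × 2.1083 = MXN 23,482,271.39.
Route B — convert at spot, deposit MXN: 11,000,000 × 2.0633 × 1.0156783562 = MXN 23,052,140.68.
The quoted forward overvalues SEK, so borrow MXN, buy SEK at spot, deposit the SEK at 6.45%, and sell the proceeds forward at 2.1083.
The gap between the two covered legs is MXN 430,131.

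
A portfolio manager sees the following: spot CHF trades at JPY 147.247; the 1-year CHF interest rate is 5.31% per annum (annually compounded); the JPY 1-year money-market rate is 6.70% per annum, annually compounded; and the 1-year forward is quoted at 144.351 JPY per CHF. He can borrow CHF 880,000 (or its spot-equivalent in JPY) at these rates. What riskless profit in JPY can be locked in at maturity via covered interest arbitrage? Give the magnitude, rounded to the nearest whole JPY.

JPY 4,484,930

T = 1 year.
Invest the CHF and cover forward: 880,000 × 1.053100 × 144.351 = JPY 133,774,113.53.
Convert at spot and invest in JPY: 880,000 × 147.247 × 1.067000 = JPY 138,259,043.12.
The quoted forward undervalues CHF, so borrow CHF, convert to JPY at spot, deposit the JPY at 6.70%, and buy CHF forward at 144.351 to cover the loan.
Arbitrage profit = |133,774,113.53 − 138,259,043.12| = JPY 4,484,930.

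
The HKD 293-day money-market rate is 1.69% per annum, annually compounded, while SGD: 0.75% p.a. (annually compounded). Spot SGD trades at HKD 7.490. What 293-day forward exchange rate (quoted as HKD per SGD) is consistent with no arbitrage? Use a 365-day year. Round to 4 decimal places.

7.5460

T = 293/365 years.
HKD growth factor: (1 + 0.0169)^(293/365) = 1.0135438.
Growth of 1 SGD over T: (1 + 0.0075)^(293/365) = 1.0060161.
Forward (HKD per SGD) = 7.49 × 1.0135438 / 1.0060161 = 7.546045.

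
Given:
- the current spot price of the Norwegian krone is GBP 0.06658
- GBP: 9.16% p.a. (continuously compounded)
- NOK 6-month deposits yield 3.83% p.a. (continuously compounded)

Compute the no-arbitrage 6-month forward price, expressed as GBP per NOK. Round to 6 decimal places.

0.068378

T = 6/12 years.
GBP accumulates by e^(0.0916×6/12) = 1.046865.
NOK growth factor: e^(0.0383×6/12) = 1.0193345.
Forward (GBP per NOK) = 0.06658 × 1.046865 / 1.0193345 = 0.06837821.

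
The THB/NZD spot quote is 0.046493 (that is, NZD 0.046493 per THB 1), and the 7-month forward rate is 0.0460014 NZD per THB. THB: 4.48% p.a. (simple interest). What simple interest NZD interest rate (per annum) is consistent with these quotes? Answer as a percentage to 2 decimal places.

2.62%

T = 7/12 years.
By CIP, F/S equals the NZD-to-THB growth ratio: 0.0460014/0.046493 = 0.9894264.
THB growth factor: 1 + 0.0448×7/12 = 1.0261333.
So the NZD growth factor = 1.0152834.
(1.0152834 − 1)/T = 0.026200, i.e. 2.62%.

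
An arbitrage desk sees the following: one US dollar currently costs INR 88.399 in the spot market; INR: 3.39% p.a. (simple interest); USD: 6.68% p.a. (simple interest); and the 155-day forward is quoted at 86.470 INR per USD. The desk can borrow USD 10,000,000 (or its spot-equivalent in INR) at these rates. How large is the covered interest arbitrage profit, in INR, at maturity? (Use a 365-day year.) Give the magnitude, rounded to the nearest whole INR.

T = 155/365 years.
Route A — deposit USD, sell forward: 10,000,000 × 1.02836712329 × 86.470 = INR 889,229,051.51.
Route B — convert at spot, deposit INR: 10,000,000 × 88.399 × 1.01439589041 = INR 896,715,823.16.
The quoted forward undervalues USD, so borrow USD, convert to INR at spot, deposit the INR at 3.39%, and buy USD forward at 86.470 to cover the loan.
Arbitrage profit = |889,229,051.51 − 896,715,823.16| = INR 7,486,772.

INR 7,486,772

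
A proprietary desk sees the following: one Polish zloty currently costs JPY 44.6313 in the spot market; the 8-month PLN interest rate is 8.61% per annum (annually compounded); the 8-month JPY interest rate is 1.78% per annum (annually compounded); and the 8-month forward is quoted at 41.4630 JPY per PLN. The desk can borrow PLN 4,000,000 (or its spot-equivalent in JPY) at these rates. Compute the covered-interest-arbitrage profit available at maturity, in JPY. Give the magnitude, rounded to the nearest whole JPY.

T = 8/12 years.
Route A — deposit PLN, sell forward: 4,000,000 × 1.05660633235 × 41.4630 = JPY 175,240,273.43.
Route B — convert at spot, deposit JPY: 4,000,000 × 44.6313 × 1.01183173787 = JPY 180,637,463.37.
The quoted forward undervalues PLN, so borrow PLN, convert to JPY at spot, deposit the JPY at 1.78%, and buy PLN forward at 41.4630 to cover the loan.
Arbitrage profit = |175,240,273.43 − 180,637,463.37| = JPY 5,397,190.

JPY 5,397,190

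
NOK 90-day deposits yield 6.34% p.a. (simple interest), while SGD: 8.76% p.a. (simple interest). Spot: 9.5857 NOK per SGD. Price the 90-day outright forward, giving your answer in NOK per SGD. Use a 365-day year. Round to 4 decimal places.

9.5297

T = 90/365 years.
NOK accumulates by 1 + 0.0634×90/365 = 1.0156329.
SGD accumulates by 1 + 0.0876×90/365 = 1.021600.
So F = 9.5857 × 1.0156329 / 1.021600 = 9.529711 (NOK/SGD).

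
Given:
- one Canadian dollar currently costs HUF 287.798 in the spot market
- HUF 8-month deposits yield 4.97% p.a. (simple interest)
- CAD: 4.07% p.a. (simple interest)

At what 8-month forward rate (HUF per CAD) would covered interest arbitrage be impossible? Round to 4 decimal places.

T = 8/12 years.
HUF accumulates by 1 + 0.0497×8/12 = 1.033133333.
CAD accumulates by 1 + 0.0407×8/12 = 1.027133333.
So F = 287.798 × 1.033133333 / 1.027133333 = 289.479172 (HUF/CAD).

289.4792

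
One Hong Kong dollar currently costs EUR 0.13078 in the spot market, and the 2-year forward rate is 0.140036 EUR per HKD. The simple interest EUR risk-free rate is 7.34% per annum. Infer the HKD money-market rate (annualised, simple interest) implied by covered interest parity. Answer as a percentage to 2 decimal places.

3.55%

T = 2 years.
CIP gives F = S · g_EUR/g_HKD, so g_EUR/g_HKD = 0.140036/0.13078 = 1.0707753.
The EUR side grows by 1 + 0.0734×2 = 1.146800.
So the HKD growth factor = 1.0709997.
r = (1.0709997 − 1)/2 = 0.035500 → 3.55%.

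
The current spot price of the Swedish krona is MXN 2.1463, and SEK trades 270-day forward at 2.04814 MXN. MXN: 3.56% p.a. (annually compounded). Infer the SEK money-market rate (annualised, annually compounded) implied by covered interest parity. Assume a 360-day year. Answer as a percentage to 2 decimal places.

10.23%

T = 270/360 years.
By CIP, F/S equals the MXN-to-SEK growth ratio: 2.04814/2.1463 = 0.9542655.
MXN growth factor: (1 + 0.0356)^(270/360) = 1.0265829.
That pins the SEK growth at 1.0757833.
Annualise: 1.0757833^(360/270) − 1 = 0.102300 = 10.23%.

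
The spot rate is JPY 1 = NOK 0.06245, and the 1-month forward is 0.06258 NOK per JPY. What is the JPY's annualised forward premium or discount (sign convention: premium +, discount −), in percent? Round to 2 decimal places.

+2.50%

T = 1/12 years.
Period premium: (0.06258 − 0.06245)/0.06245 = 0.0020817.
×(1/T) gives 2.50% p.a.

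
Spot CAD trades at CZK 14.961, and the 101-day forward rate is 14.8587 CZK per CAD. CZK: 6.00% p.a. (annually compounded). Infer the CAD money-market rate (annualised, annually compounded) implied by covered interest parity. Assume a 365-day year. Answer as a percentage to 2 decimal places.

T = 101/365 years.
CIP gives F = S · g_CZK/g_CAD, so g_CZK/g_CAD = 14.8587/14.961 = 0.9931622.
CZK growth factor: (1 + 0.0600)^(101/365) = 1.0162544.
So the CAD growth factor = 1.0232512.
r = 1.0232512^(365/101) − 1 = 0.086612 → 8.66%.

8.66%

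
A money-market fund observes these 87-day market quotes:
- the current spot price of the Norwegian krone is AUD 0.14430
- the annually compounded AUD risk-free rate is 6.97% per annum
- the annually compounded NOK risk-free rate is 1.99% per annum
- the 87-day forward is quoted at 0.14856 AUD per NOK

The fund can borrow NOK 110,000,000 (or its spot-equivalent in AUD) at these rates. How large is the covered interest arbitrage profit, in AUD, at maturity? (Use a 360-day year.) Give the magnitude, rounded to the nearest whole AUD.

T = 87/360 years.
Invest the NOK and cover forward: 110,000,000 × 1.004773297 × 0.14856 = AUD 16,419,603.31.
Convert at spot and invest in AUD: 110,000,000 × 0.14430 × 1.0164163653 = AUD 16,133,576.97.
The quoted forward overvalues NOK, so borrow AUD, buy NOK at spot, deposit the NOK at 1.99%, and sell the proceeds forward at 0.14856.
The gap between the two covered legs is AUD 286,026.

AUD 286,026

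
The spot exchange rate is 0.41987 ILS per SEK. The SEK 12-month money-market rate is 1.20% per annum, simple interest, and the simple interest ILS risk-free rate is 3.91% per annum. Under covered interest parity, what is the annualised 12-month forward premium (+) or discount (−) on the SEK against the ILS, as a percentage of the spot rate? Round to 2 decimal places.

+2.68%

T = 1 year.
F = S · g_ILS/g_SEK = 0.41987 × 1.039100/1.012000 = 0.43111355.
(F − S)/S ÷ T = (0.43111355 − 0.41987)/0.41987/1 = 0.026779 → 2.68%.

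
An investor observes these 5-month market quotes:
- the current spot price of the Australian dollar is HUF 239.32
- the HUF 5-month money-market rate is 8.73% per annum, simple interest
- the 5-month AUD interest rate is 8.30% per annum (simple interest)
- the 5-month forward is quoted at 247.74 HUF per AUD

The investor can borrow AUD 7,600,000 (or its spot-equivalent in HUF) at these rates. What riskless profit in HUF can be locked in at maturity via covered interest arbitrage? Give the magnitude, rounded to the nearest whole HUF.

T = 5/12 years.
Keep in AUD, deliver into the forward: 7,600,000·1.034583333333·247.74 = HUF 1,947,938,330.00.
Swap to HUF now, deposit: 7,600,000·239.32·1.036375 = HUF 1,884,992,014.00.
The quoted forward overvalues AUD, so borrow HUF, buy AUD at spot, deposit the AUD at 8.30%, and sell the proceeds forward at 247.74.
The gap between the two covered legs is HUF 62,946,316.

HUF 62,946,316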